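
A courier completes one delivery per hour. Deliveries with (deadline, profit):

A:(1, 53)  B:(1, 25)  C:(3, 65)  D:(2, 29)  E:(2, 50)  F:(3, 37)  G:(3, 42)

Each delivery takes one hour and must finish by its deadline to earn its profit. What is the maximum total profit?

168

Take jobs in profit order; each goes to the latest open slot no later than its deadline.
Profit order: C=65 A=53 E=50 G=42 F=37 D=29 B=25
Assign: C→slot 3, A→slot 1, E→slot 2, G skipped, F skipped, D skipped, B skipped.
Slots: [1:A] [2:E] [3:C]
Profit = 53 + 50 + 65 = 168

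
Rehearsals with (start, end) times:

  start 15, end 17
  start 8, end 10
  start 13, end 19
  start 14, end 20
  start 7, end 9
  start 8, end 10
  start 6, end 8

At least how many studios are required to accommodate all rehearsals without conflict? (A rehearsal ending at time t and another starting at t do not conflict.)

3

Count concurrent intervals with a sweep; the peak is the room count.
starts: [6, 7, 8, 8, 13, 14, 15]
ends:   [8, 9, 10, 10, 17, 19, 20]
s6→1 s7→2 e8→1 s8→2 s8→3  — peak 3.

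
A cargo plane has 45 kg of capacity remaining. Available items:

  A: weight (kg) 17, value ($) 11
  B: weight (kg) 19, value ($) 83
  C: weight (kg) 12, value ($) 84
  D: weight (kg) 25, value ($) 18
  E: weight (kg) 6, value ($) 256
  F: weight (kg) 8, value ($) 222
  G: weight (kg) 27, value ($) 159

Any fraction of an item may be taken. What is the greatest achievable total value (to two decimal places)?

Greedy by value/weight ratio, highest first.
Ratios (sorted): E 42.67, F 27.75, C 7.00, G 5.89, B 4.37, D 0.72, A 0.65
take E (6 @ 256); take F (8 @ 222); take C (12 @ 84); take 19/27 of G → 111.89. Capacity used 45/45.
Total value = 673.89

673.89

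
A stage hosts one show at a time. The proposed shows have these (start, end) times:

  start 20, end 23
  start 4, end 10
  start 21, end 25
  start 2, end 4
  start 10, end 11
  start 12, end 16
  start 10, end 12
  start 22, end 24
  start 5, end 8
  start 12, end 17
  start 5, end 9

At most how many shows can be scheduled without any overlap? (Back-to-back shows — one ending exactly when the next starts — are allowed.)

5

Sorted by end: (2,4)  (5,8)  (5,9)  (4,10)  (10,11)  (10,12)  (12,16)  (12,17)  (20,23)  (22,24)  (21,25)
take (2,4); take (5,8); skip (5,9); skip (4,10); take (10,11); take (12,16); skip (12,17); take (20,23); skip (21,25).
Selected 5 shows.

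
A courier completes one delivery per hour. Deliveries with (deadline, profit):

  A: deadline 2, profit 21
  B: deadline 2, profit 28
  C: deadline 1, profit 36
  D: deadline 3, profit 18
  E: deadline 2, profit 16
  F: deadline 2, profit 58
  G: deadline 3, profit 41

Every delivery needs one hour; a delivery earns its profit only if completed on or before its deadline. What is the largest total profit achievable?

Sort by profit descending; place each in the latest free slot ≤ its deadline.
Profit order: F=58 G=41 C=36 B=28 A=21 D=18 E=16
Assign: F→slot 2, G→slot 3, C→slot 1, B skipped, A skipped, D skipped, E skipped.
Slots: [1:C] [2:F] [3:G]
Profit = 36 + 58 + 41 = 135

135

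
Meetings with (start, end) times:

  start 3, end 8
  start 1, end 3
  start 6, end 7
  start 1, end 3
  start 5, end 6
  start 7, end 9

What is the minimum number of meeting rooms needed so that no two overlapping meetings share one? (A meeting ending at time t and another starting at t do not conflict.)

2

Count concurrent intervals with a sweep; the peak is the room count.
starts: [1, 1, 3, 5, 6, 7]
ends:   [3, 3, 6, 7, 8, 9]
s1→1 s1→2  — peak 2.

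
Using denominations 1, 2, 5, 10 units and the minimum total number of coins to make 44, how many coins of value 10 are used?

Use the largest denomination that fits, subtract, and repeat.
44 − 4×10→4 − 2×2→0
Count of 10: 4

4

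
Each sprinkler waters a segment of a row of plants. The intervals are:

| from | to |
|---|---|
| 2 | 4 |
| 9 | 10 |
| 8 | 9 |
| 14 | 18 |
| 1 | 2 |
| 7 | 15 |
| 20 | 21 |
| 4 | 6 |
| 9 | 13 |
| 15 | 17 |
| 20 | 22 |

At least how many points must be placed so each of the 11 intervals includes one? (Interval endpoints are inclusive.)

By right end: [1,2]  [2,4]  [4,6]  [8,9]  [9,10]  [9,13]  [7,15]  [15,17]  [14,18]  [20,21]  [20,22]
[1,2] uncovered → point at 2; [4,6] uncovered → point at 6; [8,9] uncovered → point at 9; [15,17] uncovered → point at 17; [20,21] uncovered → point at 21.
Points: 2, 6, 9, 17, 21 (5 total).

5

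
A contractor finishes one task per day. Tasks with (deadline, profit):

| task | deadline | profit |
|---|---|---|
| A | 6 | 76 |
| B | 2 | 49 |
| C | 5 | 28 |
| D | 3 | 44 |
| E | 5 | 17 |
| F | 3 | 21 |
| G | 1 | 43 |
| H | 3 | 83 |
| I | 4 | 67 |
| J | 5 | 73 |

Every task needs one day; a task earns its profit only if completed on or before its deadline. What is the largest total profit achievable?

392

Take jobs in profit order; each goes to the latest open slot no later than its deadline.
Profit order: H=83 A=76 J=73 I=67 B=49 D=44 G=43 C=28 F=21 E=17
Assign: H→slot 3, A→slot 6, J→slot 5, I→slot 4, B→slot 2, D→slot 1, G skipped, C skipped, F skipped, E skipped.
Slots: [1:D] [2:B] [3:H] [4:I] [5:J] [6:A]
Profit = 44 + 49 + 83 + 67 + 73 + 76 = 392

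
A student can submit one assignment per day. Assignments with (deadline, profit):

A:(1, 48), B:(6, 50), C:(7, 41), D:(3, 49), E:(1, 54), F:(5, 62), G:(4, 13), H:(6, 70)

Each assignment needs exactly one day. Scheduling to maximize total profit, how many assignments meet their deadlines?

7

Take jobs in profit order; each goes to the latest open slot no later than its deadline.
Profit order: H=70 F=62 E=54 B=50 D=49 A=48 C=41 G=13
Assign: H→slot 6, F→slot 5, E→slot 1, B→slot 4, D→slot 3, A skipped, C→slot 7, G→slot 2.
Slots: [1:E] [2:G] [3:D] [4:B] [5:F] [6:H] [7:C]
7 of 8 scheduled.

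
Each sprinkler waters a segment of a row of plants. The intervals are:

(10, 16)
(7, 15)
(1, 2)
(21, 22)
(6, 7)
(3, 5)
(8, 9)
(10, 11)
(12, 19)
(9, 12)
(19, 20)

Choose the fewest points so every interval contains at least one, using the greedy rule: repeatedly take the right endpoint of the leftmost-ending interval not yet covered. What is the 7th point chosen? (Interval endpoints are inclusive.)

By right end: [1,2]  [3,5]  [6,7]  [8,9]  [10,11]  [9,12]  [7,15]  [10,16]  [12,19]  [19,20]  [21,22]
[1,2] uncovered → point at 2; [3,5] uncovered → point at 5; [6,7] uncovered → point at 7; [8,9] uncovered → point at 9; [10,11] uncovered → point at 11; [12,19] uncovered → point at 19; [21,22] uncovered → point at 22.
Points: 2, 5, 7, 9, 11, 19, 22 (7 total).

22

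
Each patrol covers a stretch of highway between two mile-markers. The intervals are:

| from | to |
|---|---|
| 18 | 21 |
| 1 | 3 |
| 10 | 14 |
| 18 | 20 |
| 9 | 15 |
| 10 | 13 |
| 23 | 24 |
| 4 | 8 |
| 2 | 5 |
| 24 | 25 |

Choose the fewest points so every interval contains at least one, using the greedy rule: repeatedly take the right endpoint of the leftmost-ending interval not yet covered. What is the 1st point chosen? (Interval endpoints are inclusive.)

Sort by right endpoint; whenever an interval is uncovered, place a point at its right end.
Sorted: [1,3] [2,5] [4,8] [10,13] [10,14] [9,15] [18,20] [18,21] [23,24] [24,25]
{[1,3],[2,5]} hit by 3; {[4,8]} hit by 8; {[10,13],[10,14],[9,15]} hit by 13; {[18,20],[18,21]} hit by 20; {[23,24],[24,25]} hit by 24.
Points: 3, 8, 13, 20, 24 (5 total).

3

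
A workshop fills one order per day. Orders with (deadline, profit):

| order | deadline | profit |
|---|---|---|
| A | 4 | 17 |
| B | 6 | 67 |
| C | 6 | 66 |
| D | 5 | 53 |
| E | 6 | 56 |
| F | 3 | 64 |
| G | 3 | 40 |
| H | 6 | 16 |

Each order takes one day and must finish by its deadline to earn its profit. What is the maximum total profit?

346

Sort by profit descending; place each in the latest free slot ≤ its deadline.
Profit order: B=67 C=66 F=64 E=56 D=53 G=40 A=17 H=16
Assign: B→slot 6, C→slot 5, F→slot 3, E→slot 4, D→slot 2, G→slot 1, A skipped, H skipped.
Slots: [1:G] [2:D] [3:F] [4:E] [5:C] [6:B]
Profit = 40 + 53 + 64 + 56 + 66 + 67 = 346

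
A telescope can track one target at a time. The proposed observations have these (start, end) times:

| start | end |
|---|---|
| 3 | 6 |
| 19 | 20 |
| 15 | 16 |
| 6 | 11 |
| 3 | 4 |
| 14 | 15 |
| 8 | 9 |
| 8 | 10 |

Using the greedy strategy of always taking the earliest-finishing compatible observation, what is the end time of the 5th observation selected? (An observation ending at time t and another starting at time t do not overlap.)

20

Greedy by earliest finish: after sorting by end time, pick each interval compatible with the last pick.
Sorted by end: (3,4)  (3,6)  (8,9)  (8,10)  (6,11)  (14,15)  (15,16)  (19,20)
take (3,4); skip (3,6); take (8,9); take (14,15); take (15,16); take (19,20).
Selected: (3,4) (8,9) (14,15) (15,16) (19,20)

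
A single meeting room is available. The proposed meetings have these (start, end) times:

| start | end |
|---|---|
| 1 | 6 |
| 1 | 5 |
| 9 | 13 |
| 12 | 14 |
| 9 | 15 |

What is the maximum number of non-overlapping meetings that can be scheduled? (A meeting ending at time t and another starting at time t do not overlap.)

2

Sorted by end: (1,5)  (1,6)  (9,13)  (12,14)  (9,15)
take (1,5); take (9,13).
Selected 2 meetings.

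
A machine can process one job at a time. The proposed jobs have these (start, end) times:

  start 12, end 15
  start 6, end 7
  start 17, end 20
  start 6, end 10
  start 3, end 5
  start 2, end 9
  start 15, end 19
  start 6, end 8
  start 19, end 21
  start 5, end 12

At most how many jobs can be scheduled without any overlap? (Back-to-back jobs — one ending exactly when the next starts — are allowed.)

5

Sorted by end: (3,5)  (6,7)  (6,8)  (2,9)  (6,10)  (5,12)  (12,15)  (15,19)  (17,20)  (19,21)
take (3,5); take (6,7); skip (6,8); skip (5,12); take (12,15); take (15,19); take (19,21).
Selected 5 jobs.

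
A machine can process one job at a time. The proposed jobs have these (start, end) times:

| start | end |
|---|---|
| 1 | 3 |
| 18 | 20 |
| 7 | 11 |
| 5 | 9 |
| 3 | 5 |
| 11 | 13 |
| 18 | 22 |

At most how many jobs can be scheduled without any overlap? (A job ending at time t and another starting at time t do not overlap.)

Order by finish time; keep every interval that doesn't clash with the previous kept one.
By end time: (1,3), (3,5), (5,9), (7,11), (11,13), (18,20), (18,22).
Pick (1,3); next start ≥ 3 → (3,5); next start ≥ 5 → (5,9); next start ≥ 9 → (11,13); next start ≥ 13 → (18,20).
Selected 5 jobs.

5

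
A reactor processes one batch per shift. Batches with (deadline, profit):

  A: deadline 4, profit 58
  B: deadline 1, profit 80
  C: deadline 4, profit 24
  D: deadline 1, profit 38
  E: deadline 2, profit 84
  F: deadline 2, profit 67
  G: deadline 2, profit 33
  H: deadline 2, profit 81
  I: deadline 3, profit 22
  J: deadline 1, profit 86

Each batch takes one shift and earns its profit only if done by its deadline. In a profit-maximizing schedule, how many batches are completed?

4

Profit order: J=86 E=84 H=81 B=80 F=67 A=58 D=38 G=33 C=24 I=22
Assign: J→slot 1, E→slot 2, H skipped, B skipped, F skipped, A→slot 4, D skipped, G skipped, C→slot 3, I skipped.
Slots: [1:J] [2:E] [3:C] [4:A]
4 of 10 scheduled.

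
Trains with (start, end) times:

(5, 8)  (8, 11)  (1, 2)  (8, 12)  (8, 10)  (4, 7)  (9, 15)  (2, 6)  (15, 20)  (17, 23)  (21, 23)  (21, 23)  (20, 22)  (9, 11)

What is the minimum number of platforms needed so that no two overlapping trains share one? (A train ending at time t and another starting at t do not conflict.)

The answer is the maximum number of intervals overlapping at any instant.
Events (time:±→running): 1:+→1 2:-→0 2:+→1 4:+→2 5:+→3 6:-→2 7:-→1 8:-→0 8:+→1 8:+→2 8:+→3 9:+→4 9:+→5 … peak 5.

5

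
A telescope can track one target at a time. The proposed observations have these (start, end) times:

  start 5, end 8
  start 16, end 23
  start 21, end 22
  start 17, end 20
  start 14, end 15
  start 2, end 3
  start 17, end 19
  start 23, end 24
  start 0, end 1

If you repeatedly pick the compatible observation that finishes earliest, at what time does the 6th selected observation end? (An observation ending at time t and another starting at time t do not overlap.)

22

Sorted by end: (0,1)  (2,3)  (5,8)  (14,15)  (17,19)  (17,20)  (21,22)  (16,23)  (23,24)
take (0,1); take (2,3); take (5,8); take (14,15); take (17,19); take (21,22); skip (16,23); take (23,24).
Selected: (0,1) (2,3) (5,8) (14,15) (17,19) (21,22) (23,24)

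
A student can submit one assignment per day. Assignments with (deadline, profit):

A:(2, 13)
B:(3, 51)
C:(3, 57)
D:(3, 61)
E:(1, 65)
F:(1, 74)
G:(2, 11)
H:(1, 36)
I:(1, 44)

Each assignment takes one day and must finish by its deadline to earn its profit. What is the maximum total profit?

Profit order: F=74 E=65 D=61 C=57 B=51 I=44 H=36 A=13 G=11
Assign: F→slot 1, E skipped, D→slot 3, C→slot 2, B skipped, I skipped, H skipped, A skipped, G skipped.
Slots: [1:F] [2:C] [3:D]
Profit = 74 + 57 + 61 = 192

192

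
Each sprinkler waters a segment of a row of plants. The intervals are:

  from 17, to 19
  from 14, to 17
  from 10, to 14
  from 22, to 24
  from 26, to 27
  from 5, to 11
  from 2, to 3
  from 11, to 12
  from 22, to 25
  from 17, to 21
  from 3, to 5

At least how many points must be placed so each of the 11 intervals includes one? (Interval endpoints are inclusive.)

5

Process intervals by earliest right end; each time one isn't hit yet, stab at its right endpoint.
Sorted: [2,3] [3,5] [5,11] [11,12] [10,14] [14,17] [17,19] [17,21] [22,24] [22,25] [26,27]
{[2,3],[3,5]} hit by 3; {[5,11],[11,12],[10,14]} hit by 11; {[14,17],[17,19],[17,21]} hit by 17; {[22,24],[22,25]} hit by 24; {[26,27]} hit by 27.
Points: 3, 11, 17, 24, 27 (5 total).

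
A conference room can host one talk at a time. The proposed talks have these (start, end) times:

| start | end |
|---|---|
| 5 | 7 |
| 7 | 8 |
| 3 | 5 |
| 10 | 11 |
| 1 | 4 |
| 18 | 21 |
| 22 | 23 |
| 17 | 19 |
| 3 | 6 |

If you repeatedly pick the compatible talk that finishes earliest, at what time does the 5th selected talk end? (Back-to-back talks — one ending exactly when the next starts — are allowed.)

19

Sort by end time and greedily take each interval whose start is ≥ the last chosen end.
Sorted by end: (1,4)  (3,5)  (3,6)  (5,7)  (7,8)  (10,11)  (17,19)  (18,21)  (22,23)
take (1,4); skip (3,5); take (5,7); take (7,8); take (10,11); take (17,19); take (22,23).
Selected: (1,4) (5,7) (7,8) (10,11) (17,19) (22,23)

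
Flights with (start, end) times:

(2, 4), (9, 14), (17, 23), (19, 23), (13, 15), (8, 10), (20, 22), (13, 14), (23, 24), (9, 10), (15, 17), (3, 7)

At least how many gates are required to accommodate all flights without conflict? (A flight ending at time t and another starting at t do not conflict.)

The answer is the maximum number of intervals overlapping at any instant.
starts: [2, 3, 8, 9, 9, 13, 13, 15, 17, 19, 20, 23]
ends:   [4, 7, 10, 10, 14, 14, 15, 17, 22, 23, 23, 24]
s2→1 s3→2 e4→1 e7→0 s8→1 s9→2 s9→3  — peak 3.

3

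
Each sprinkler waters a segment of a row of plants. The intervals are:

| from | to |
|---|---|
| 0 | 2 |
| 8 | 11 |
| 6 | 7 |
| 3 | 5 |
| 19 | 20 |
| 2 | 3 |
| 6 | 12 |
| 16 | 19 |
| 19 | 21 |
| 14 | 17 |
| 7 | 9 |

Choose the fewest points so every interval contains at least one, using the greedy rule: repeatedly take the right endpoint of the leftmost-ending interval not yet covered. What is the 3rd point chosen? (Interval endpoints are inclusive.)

7

Process intervals by earliest right end; each time one isn't hit yet, stab at its right endpoint.
By right end: [0,2]  [2,3]  [3,5]  [6,7]  [7,9]  [8,11]  [6,12]  [14,17]  [16,19]  [19,20]  [19,21]
[0,2] uncovered → point at 2; [3,5] uncovered → point at 5; [6,7] uncovered → point at 7; [8,11] uncovered → point at 11; [14,17] uncovered → point at 17; [19,20] uncovered → point at 20.
Points: 2, 5, 7, 11, 17, 20 (6 total).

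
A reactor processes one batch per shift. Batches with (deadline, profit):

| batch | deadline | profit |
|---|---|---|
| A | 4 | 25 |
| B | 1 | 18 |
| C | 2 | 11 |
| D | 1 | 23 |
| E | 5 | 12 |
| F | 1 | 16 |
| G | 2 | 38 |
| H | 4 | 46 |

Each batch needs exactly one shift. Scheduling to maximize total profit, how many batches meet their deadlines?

By profit: H(d4,46), G(d2,38), A(d4,25), D(d1,23), B(d1,18), F(d1,16), E(d5,12), C(d2,11)
H→slot 4; G→slot 2; A→slot 3; D→slot 1; B skipped; F skipped; E→slot 5; C skipped.
5 of 8 scheduled.

5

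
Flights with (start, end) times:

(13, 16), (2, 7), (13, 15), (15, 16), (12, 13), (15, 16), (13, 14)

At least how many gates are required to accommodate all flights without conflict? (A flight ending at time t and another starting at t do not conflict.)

Count concurrent intervals with a sweep; the peak is the room count.
Events (time:±→running): 2:+→1 7:-→0 12:+→1 13:-→0 13:+→1 13:+→2 13:+→3 … peak 3.

3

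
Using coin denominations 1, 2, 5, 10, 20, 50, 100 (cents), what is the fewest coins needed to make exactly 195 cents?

5

195 − 1×100→95 − 1×50→45 − 2×20→5 − 1×5→0
Total coins = 1 + 1 + 2 + 1 = 5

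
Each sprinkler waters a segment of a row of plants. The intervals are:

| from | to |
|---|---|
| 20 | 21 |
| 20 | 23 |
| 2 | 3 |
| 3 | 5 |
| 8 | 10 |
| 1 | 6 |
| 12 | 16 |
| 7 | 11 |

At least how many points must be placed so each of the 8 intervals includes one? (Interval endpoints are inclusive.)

Process intervals by earliest right end; each time one isn't hit yet, stab at its right endpoint.
Sorted: [2,3] [3,5] [1,6] [8,10] [7,11] [12,16] [20,21] [20,23]
{[2,3],[3,5],[1,6]} hit by 3; {[8,10],[7,11]} hit by 10; {[12,16]} hit by 16; {[20,21],[20,23]} hit by 21.
Points: 3, 10, 16, 21 (4 total).

4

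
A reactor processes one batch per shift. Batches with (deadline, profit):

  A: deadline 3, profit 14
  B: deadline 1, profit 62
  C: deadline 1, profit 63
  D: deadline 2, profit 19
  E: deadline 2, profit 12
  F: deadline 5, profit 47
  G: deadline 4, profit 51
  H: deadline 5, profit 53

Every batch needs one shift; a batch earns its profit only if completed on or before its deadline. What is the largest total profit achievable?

Sort by profit descending; place each in the latest free slot ≤ its deadline.
By profit: C(d1,63), B(d1,62), H(d5,53), G(d4,51), F(d5,47), D(d2,19), A(d3,14), E(d2,12)
C→slot 1; B skipped; H→slot 5; G→slot 4; F→slot 3; D→slot 2; A skipped; E skipped.
Profit = 63 + 19 + 47 + 51 + 53 = 233

233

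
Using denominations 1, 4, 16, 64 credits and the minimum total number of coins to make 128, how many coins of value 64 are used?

2

Use the largest denomination that fits, subtract, and repeat.
128 = 2×64
Count of 64: 2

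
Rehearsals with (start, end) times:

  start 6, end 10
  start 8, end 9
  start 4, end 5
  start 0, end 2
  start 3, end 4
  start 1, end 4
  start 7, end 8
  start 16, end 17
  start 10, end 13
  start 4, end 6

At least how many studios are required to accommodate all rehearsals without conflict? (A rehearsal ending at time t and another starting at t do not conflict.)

2

starts: [0, 1, 3, 4, 4, 6, 7, 8, 10, 16]
ends:   [2, 4, 4, 5, 6, 8, 9, 10, 13, 17]
s0→1 s1→2  — peak 2.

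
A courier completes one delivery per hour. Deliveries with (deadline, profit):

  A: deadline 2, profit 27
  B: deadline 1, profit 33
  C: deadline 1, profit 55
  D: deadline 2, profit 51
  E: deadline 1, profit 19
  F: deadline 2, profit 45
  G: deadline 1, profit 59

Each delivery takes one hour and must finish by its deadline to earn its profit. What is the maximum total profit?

Take jobs in profit order; each goes to the latest open slot no later than its deadline.
By profit: G(d1,59), C(d1,55), D(d2,51), F(d2,45), B(d1,33), A(d2,27), E(d1,19)
G→slot 1; C skipped; D→slot 2; F skipped; B skipped; A skipped; E skipped.
Profit = 59 + 51 = 110

110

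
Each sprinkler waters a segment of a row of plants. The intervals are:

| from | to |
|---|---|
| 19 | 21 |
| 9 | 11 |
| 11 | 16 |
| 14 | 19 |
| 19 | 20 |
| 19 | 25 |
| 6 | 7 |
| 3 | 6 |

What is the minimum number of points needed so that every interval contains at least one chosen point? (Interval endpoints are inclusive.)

3

Sort by right endpoint; whenever an interval is uncovered, place a point at its right end.
By right end: [3,6]  [6,7]  [9,11]  [11,16]  [14,19]  [19,20]  [19,21]  [19,25]
[3,6] uncovered → point at 6; [9,11] uncovered → point at 11; [14,19] uncovered → point at 19.
Points: 6, 11, 19 (3 total).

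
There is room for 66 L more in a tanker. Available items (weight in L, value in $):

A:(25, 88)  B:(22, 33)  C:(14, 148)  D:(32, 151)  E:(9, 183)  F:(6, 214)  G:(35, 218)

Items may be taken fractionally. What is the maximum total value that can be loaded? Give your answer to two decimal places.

Greedy by value/weight ratio, highest first.
Ratios (sorted): F 35.67, E 20.33, C 10.57, G 6.23, D 4.72, A 3.52, B 1.50
take F (6 @ 214); take E (9 @ 183); take C (14 @ 148); take G (35 @ 218); take 2/32 of D → 9.44. Capacity used 66/66.
Total value = 772.44

772.44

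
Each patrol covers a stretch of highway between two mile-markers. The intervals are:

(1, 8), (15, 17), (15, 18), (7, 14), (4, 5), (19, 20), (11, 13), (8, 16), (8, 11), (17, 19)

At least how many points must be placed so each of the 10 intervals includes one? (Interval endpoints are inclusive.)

Process intervals by earliest right end; each time one isn't hit yet, stab at its right endpoint.
By right end: [4,5]  [1,8]  [8,11]  [11,13]  [7,14]  [8,16]  [15,17]  [15,18]  [17,19]  [19,20]
[4,5] uncovered → point at 5; [8,11] uncovered → point at 11; [15,17] uncovered → point at 17; [19,20] uncovered → point at 20.
Points: 5, 11, 17, 20 (4 total).

4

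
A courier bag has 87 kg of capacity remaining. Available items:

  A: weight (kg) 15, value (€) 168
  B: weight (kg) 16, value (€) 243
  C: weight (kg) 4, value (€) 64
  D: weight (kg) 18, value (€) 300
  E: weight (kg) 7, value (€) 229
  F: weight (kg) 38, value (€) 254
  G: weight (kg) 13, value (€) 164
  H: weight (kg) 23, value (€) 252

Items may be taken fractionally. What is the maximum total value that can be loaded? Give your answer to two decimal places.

1321.39

Greedy by value/weight ratio, highest first.
Ratios (sorted): E 32.71, D 16.67, C 16.00, B 15.19, G 12.62, A 11.20, H 10.96, F 6.68
take E (7 @ 229); take D (18 @ 300); take C (4 @ 64); take B (16 @ 243); take G (13 @ 164); take A (15 @ 168); take 14/23 of H → 153.39. Capacity used 87/87.
Total value = 1321.39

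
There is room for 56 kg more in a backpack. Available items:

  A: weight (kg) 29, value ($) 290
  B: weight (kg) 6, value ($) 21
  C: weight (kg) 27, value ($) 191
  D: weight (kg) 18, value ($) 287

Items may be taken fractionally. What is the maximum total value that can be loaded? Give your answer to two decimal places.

Order: D (287/18=15.94) > A (290/29=10.00) > C (191/27=7.07) > B (21/6=3.50)
Fill: take D (18 @ 287) → take A (29 @ 290) → take 9/27 of C → 63.67; 56/56 used.
Total value = 640.67

640.67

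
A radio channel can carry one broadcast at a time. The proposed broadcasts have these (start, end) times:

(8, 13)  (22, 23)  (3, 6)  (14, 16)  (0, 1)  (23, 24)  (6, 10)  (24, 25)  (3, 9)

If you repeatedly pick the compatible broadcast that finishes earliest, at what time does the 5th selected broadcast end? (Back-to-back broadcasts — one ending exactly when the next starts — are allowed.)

23

Sorted by end: (0,1)  (3,6)  (3,9)  (6,10)  (8,13)  (14,16)  (22,23)  (23,24)  (24,25)
take (0,1); take (3,6); take (6,10); take (14,16); take (22,23); take (23,24); take (24,25).
Selected: (0,1) (3,6) (6,10) (14,16) (22,23) (23,24) (24,25)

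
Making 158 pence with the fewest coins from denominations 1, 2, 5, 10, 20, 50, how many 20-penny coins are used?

Use the largest denomination that fits, subtract, and repeat.
158 − 3×50→8 − 1×5→3 − 1×2→1 − 1×1→0
Count of 20: 0

0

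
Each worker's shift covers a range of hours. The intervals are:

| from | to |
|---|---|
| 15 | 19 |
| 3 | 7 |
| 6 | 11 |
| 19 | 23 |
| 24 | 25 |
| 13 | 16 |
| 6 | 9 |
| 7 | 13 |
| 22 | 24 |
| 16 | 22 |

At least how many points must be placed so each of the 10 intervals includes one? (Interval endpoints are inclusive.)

4

Sorted: [3,7] [6,9] [6,11] [7,13] [13,16] [15,19] [16,22] [19,23] [22,24] [24,25]
{[3,7],[6,9],[6,11],[7,13]} hit by 7; {[13,16],[15,19],[16,22]} hit by 16; {[19,23],[22,24]} hit by 23; {[24,25]} hit by 25.
Points: 7, 16, 23, 25 (4 total).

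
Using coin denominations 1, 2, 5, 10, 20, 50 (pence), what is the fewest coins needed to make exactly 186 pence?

7

Use the largest denomination that fits, subtract, and repeat.
186 − 3×50→36 − 1×20→16 − 1×10→6 − 1×5→1 − 1×1→0
Total coins = 3 + 1 + 1 + 1 + 1 = 7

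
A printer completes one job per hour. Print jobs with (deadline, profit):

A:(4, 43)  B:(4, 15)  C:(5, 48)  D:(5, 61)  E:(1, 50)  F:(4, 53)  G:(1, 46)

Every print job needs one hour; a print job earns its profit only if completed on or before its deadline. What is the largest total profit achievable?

Take jobs in profit order; each goes to the latest open slot no later than its deadline.
Profit order: D=61 F=53 E=50 C=48 G=46 A=43 B=15
Assign: D→slot 5, F→slot 4, E→slot 1, C→slot 3, G skipped, A→slot 2, B skipped.
Slots: [1:E] [2:A] [3:C] [4:F] [5:D]
Profit = 50 + 43 + 48 + 53 + 61 = 255

255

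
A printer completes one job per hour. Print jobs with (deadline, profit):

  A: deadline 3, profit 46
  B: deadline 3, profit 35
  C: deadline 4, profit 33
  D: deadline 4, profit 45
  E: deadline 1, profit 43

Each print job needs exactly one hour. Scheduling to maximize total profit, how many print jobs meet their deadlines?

Take jobs in profit order; each goes to the latest open slot no later than its deadline.
Profit order: A=46 D=45 E=43 B=35 C=33
Assign: A→slot 3, D→slot 4, E→slot 1, B→slot 2, C skipped.
Slots: [1:E] [2:B] [3:A] [4:D]
4 of 5 scheduled.

4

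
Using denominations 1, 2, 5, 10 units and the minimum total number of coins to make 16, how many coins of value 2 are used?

0

Use the largest denomination that fits, subtract, and repeat.
16 − 1×10→6 − 1×5→1 − 1×1→0
Count of 2: 0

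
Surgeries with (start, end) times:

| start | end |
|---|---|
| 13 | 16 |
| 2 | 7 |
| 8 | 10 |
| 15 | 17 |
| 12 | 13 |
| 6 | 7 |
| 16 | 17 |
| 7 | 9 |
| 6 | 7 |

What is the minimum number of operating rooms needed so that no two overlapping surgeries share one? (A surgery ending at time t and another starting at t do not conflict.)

3

The answer is the maximum number of intervals overlapping at any instant.
Events (time:±→running): 2:+→1 6:+→2 6:+→3 … peak 3.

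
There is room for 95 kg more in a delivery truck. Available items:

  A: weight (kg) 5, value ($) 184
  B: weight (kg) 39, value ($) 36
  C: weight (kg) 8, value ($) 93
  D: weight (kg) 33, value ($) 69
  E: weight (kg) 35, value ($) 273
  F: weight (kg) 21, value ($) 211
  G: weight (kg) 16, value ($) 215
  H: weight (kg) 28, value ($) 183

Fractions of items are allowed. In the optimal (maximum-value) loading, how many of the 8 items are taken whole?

Greedy by value/weight ratio, highest first.
Order: A (184/5=36.80) > G (215/16=13.44) > C (93/8=11.62) > F (211/21=10.05) > E (273/35=7.80) > H (183/28=6.54) > D (69/33=2.09) > B (36/39=0.92)
Fill: take A (5 @ 184) → take G (16 @ 215) → take C (8 @ 93) → take F (21 @ 211) → take E (35 @ 273) → take 10/28 of H → 65.36; 95/95 used.
5 item(s) taken whole; one partial (take 10/28 of H).

5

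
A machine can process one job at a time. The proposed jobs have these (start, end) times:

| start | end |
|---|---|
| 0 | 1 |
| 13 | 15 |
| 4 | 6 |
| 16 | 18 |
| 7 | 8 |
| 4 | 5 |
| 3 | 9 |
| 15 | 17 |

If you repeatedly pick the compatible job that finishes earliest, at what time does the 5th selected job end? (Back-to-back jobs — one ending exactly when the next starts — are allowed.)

Greedy by earliest finish: after sorting by end time, pick each interval compatible with the last pick.
Sorted by end: (0,1)  (4,5)  (4,6)  (7,8)  (3,9)  (13,15)  (15,17)  (16,18)
take (0,1); take (4,5); take (7,8); take (13,15); take (15,17); skip (16,18).
Selected: (0,1) (4,5) (7,8) (13,15) (15,17)

17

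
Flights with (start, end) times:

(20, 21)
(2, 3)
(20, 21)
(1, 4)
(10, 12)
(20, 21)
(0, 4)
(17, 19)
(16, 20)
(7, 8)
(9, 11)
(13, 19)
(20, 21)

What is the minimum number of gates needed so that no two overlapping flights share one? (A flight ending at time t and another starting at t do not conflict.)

4

The answer is the maximum number of intervals overlapping at any instant.
starts: [0, 1, 2, 7, 9, 10, 13, 16, 17, 20, 20, 20, 20]
ends:   [3, 4, 4, 8, 11, 12, 19, 19, 20, 21, 21, 21, 21]
s0→1 s1→2 s2→3 e3→2 e4→1 e4→0 s7→1 e8→0 s9→1 s10→2 e11→1 e12→0 s13→1 s16→2 s17→3 e19→2 e19→1 e20→0 s20→1 s20→2 s20→3 s20→4  — peak 4.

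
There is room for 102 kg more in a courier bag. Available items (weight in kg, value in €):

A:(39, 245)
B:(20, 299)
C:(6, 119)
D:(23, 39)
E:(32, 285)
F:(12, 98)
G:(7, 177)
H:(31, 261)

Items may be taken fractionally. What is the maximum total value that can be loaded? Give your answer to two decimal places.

1190.00

Sort by value per unit weight and fill in that order.
Order: G (177/7=25.29) > C (119/6=19.83) > B (299/20=14.95) > E (285/32=8.91) > H (261/31=8.42) > F (98/12=8.17) > A (245/39=6.28) > D (39/23=1.70)
Fill: take G (7 @ 177) → take C (6 @ 119) → take B (20 @ 299) → take E (32 @ 285) → take H (31 @ 261) → take 6/12 of F → 49.00; 102/102 used.
Total value = 1190.00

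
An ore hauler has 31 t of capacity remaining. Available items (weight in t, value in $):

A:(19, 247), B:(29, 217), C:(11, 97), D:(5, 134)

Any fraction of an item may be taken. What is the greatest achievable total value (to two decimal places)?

442.73

Order: D (134/5=26.80) > A (247/19=13.00) > C (97/11=8.82) > B (217/29=7.48)
Fill: take D (5 @ 134) → take A (19 @ 247) → take 7/11 of C → 61.73; 31/31 used.
Total value = 442.73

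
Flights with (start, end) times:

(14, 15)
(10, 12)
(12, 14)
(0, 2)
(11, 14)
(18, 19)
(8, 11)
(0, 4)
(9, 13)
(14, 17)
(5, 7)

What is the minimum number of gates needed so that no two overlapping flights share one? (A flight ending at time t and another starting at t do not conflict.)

3

Events (time:±→running): 0:+→1 0:+→2 2:-→1 4:-→0 5:+→1 7:-→0 8:+→1 9:+→2 10:+→3 … peak 3.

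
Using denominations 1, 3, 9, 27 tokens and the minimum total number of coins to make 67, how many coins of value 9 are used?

1

Use the largest denomination that fits, subtract, and repeat.
67 = 2×27 + 1×9 + 1×3 + 1×1
Count of 9: 1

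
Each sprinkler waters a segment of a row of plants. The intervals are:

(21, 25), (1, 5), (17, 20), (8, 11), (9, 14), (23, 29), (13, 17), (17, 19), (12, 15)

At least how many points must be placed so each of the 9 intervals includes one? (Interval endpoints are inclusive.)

By right end: [1,5]  [8,11]  [9,14]  [12,15]  [13,17]  [17,19]  [17,20]  [21,25]  [23,29]
[1,5] uncovered → point at 5; [8,11] uncovered → point at 11; [12,15] uncovered → point at 15; [17,19] uncovered → point at 19; [21,25] uncovered → point at 25.
Points: 5, 11, 15, 19, 25 (5 total).

5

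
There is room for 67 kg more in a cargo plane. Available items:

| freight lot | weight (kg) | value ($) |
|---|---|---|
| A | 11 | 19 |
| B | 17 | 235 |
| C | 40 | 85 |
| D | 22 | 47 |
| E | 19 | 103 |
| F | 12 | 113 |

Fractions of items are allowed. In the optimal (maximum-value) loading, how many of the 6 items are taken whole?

3

Sort by value per unit weight and fill in that order.
Ratios (sorted): B 13.82, F 9.42, E 5.42, D 2.14, C 2.12, A 1.73
take B (17 @ 235); take F (12 @ 113); take E (19 @ 103); take 19/22 of D → 40.59. Capacity used 67/67.
3 item(s) taken whole; one partial (take 19/22 of D).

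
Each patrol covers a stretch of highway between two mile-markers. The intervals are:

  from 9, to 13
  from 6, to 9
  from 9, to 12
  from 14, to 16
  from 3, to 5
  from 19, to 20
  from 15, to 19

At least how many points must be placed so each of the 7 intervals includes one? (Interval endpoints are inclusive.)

4

By right end: [3,5]  [6,9]  [9,12]  [9,13]  [14,16]  [15,19]  [19,20]
[3,5] uncovered → point at 5; [6,9] uncovered → point at 9; [14,16] uncovered → point at 16; [19,20] uncovered → point at 20.
Points: 5, 9, 16, 20 (4 total).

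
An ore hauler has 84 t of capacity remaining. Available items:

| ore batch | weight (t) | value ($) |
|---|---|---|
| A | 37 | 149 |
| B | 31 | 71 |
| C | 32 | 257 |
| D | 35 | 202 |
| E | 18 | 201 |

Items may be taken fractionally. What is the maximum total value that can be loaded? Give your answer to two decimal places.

654.23

Sort by value per unit weight and fill in that order.
Order: E (201/18=11.17) > C (257/32=8.03) > D (202/35=5.77) > A (149/37=4.03) > B (71/31=2.29)
Fill: take E (18 @ 201) → take C (32 @ 257) → take 34/35 of D → 196.23; 84/84 used.
Total value = 654.23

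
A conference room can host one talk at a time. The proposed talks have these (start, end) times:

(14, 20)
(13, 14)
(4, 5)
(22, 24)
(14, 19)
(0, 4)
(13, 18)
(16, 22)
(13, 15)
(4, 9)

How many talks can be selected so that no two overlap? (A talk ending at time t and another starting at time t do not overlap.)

5

Sorted by end: (0,4)  (4,5)  (4,9)  (13,14)  (13,15)  (13,18)  (14,19)  (14,20)  (16,22)  (22,24)
take (0,4); take (4,5); take (13,14); take (14,19); take (22,24).
Selected 5 talks.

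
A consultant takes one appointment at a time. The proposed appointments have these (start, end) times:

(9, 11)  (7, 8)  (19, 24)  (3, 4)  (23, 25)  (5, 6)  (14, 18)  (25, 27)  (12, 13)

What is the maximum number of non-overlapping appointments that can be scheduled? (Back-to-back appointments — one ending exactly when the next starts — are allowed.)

Sorted by end: (3,4)  (5,6)  (7,8)  (9,11)  (12,13)  (14,18)  (19,24)  (23,25)  (25,27)
take (3,4); take (5,6); take (7,8); take (9,11); take (12,13); take (14,18); take (19,24); take (25,27).
Selected 8 appointments.

8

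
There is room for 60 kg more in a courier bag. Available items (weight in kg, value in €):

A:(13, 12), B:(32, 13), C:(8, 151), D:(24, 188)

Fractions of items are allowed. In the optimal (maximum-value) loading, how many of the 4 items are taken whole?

3

Ratios (sorted): C 18.88, D 7.83, A 0.92, B 0.41
take C (8 @ 151); take D (24 @ 188); take A (13 @ 12); take 15/32 of B → 6.09. Capacity used 60/60.
3 item(s) taken whole; one partial (take 15/32 of B).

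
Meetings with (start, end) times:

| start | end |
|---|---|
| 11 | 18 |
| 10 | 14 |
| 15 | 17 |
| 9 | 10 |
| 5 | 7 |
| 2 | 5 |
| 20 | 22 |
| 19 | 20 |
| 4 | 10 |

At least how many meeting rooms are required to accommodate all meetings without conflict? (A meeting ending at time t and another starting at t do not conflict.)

2

The answer is the maximum number of intervals overlapping at any instant.
Events (time:±→running): 2:+→1 4:+→2 … peak 2.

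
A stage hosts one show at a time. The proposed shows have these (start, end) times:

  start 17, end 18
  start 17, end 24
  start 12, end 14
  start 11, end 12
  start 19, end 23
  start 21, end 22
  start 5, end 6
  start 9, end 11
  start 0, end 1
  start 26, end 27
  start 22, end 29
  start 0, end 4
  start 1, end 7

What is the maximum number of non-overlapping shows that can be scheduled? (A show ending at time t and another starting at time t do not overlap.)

8

Sort by end time and greedily take each interval whose start is ≥ the last chosen end.
Sorted by end: (0,1)  (0,4)  (5,6)  (1,7)  (9,11)  (11,12)  (12,14)  (17,18)  (21,22)  (19,23)  (17,24)  (26,27)  (22,29)
take (0,1); skip (0,4); take (5,6); take (9,11); take (11,12); take (12,14); take (17,18); take (21,22); take (26,27).
Selected 8 shows.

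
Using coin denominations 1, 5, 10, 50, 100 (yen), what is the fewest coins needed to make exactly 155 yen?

Use the largest denomination that fits, subtract, and repeat.
155 = 1×100 + 1×50 + 1×5
Total coins = 1 + 1 + 1 = 3

3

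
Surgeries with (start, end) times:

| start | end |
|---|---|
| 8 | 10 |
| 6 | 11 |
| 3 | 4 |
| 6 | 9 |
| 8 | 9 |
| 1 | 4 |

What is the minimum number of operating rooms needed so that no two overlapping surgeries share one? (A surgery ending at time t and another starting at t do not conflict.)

4

Count concurrent intervals with a sweep; the peak is the room count.
Events (time:±→running): 1:+→1 3:+→2 4:-→1 4:-→0 6:+→1 6:+→2 8:+→3 8:+→4 … peak 4.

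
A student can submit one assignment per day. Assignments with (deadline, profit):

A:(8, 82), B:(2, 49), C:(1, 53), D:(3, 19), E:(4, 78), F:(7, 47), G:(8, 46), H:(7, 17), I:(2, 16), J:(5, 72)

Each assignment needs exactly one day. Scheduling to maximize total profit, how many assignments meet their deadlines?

Profit order: A=82 E=78 J=72 C=53 B=49 F=47 G=46 D=19 H=17 I=16
Assign: A→slot 8, E→slot 4, J→slot 5, C→slot 1, B→slot 2, F→slot 7, G→slot 6, D→slot 3, H skipped, I skipped.
Slots: [1:C] [2:B] [3:D] [4:E] [5:J] [6:G] [7:F] [8:A]
8 of 10 scheduled.

8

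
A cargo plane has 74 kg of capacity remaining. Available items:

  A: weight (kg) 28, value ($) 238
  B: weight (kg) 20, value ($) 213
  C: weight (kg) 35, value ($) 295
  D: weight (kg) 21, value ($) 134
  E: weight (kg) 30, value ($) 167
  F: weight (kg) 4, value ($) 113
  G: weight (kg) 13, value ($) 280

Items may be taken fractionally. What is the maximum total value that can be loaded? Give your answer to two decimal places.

Greedy by value/weight ratio, highest first.
Ratios (sorted): F 28.25, G 21.54, B 10.65, A 8.50, C 8.43, D 6.38, E 5.57
take F (4 @ 113); take G (13 @ 280); take B (20 @ 213); take A (28 @ 238); take 9/35 of C → 75.86. Capacity used 74/74.
Total value = 919.86

919.86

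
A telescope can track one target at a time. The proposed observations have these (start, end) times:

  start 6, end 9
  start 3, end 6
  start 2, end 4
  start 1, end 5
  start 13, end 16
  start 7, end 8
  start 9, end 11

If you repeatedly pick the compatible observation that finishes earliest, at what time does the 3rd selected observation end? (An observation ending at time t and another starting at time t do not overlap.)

11

Sorted by end: (2,4)  (1,5)  (3,6)  (7,8)  (6,9)  (9,11)  (13,16)
take (2,4); take (7,8); skip (6,9); take (9,11); take (13,16).
Selected: (2,4) (7,8) (9,11) (13,16)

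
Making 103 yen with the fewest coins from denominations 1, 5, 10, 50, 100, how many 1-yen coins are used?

3

103 = 1×100 + 3×1
Count of 1: 3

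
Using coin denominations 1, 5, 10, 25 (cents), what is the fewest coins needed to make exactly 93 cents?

8

Use the largest denomination that fits, subtract, and repeat.
93 = 3×25 + 1×10 + 1×5 + 3×1
Total coins = 3 + 1 + 1 + 3 = 8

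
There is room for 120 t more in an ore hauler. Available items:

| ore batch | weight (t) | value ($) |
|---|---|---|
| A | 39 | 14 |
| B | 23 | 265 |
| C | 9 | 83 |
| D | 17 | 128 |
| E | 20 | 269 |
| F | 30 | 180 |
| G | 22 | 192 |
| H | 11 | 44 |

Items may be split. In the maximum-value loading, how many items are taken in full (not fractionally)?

5

Ratios (sorted): E 13.45, B 11.52, C 9.22, G 8.73, D 7.53, F 6.00, H 4.00, A 0.36
take E (20 @ 269); take B (23 @ 265); take C (9 @ 83); take G (22 @ 192); take D (17 @ 128); take 29/30 of F → 174.00. Capacity used 120/120.
5 item(s) taken whole; one partial (take 29/30 of F).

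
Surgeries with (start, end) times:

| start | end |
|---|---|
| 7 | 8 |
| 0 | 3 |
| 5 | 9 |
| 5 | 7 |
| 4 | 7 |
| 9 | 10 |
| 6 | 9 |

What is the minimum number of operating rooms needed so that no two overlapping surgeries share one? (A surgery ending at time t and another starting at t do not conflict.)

Events (time:±→running): 0:+→1 3:-→0 4:+→1 5:+→2 5:+→3 6:+→4 … peak 4.

4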